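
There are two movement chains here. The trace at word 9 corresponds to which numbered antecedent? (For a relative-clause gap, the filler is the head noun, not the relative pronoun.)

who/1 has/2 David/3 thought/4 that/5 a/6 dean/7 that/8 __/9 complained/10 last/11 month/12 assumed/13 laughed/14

The marked gap is inside the relative clause, the subject of "complained".
Its filler is the head noun "dean" (via "that"), at word 7.
(The other dependency links word 1 to a gap after word 13.)

7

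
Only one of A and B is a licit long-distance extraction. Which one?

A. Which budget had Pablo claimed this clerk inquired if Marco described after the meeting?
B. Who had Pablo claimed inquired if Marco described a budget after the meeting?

B

In A, the wh-phrase is extracted from inside a wh-island (introduced by "if"), which blocks movement.
In B, the extraction path crosses only that-complement boundaries, which are transparent.
So B is grammatical.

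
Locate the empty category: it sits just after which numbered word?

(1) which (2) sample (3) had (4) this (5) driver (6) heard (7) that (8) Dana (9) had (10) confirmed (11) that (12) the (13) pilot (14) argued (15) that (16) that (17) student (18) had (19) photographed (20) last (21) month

19

The displaced element is "which sample" (word 2).
It is linked across 3 clause boundaries (that → that → that).
It functions as the direct object of "photographed", so the gap sits immediately after word 19 ("photographed").
Base order: This driver had heard that Dana had confirmed that the pilot argued that that student had photographed which sample last month.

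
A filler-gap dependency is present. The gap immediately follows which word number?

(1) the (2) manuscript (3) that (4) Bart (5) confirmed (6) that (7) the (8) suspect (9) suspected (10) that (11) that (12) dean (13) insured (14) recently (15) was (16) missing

The displaced element is "the manuscript" (word 2).
It is linked across 2 clause boundaries (that → that).
It functions as the direct object of "insured", so the gap sits immediately after word 13 ("insured").
Base order: Bart confirmed that the suspect suspected that that dean insured the manuscript recently.

13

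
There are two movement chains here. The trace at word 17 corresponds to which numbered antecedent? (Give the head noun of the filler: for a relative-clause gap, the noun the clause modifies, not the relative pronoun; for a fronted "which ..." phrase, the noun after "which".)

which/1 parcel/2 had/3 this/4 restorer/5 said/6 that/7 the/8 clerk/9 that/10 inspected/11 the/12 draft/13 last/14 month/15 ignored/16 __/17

2

The marked gap is the direct object of "ignored".
Its filler is the fronted wh-phrase "which parcel", at word 2.
(The other dependency links word 9 to a gap after word 10.)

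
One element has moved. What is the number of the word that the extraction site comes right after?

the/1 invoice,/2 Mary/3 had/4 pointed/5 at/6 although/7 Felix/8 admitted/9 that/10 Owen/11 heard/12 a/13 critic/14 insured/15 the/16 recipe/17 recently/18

The displaced element is "the invoice" (word 2).
It functions as the object of the preposition "at" of "pointed", so the gap sits immediately after word 6 ("at").
Base order: Mary had pointed at the invoice although Felix admitted that Owen heard a critic insured the recipe recently.

6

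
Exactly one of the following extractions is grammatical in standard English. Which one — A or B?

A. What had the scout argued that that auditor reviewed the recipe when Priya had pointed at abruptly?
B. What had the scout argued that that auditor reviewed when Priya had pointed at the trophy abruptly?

In A, the wh-phrase is extracted from inside an adjunct island (introduced by "when"), which blocks movement.
In B, the extraction path crosses only that-complement boundaries, which are transparent.
So B is grammatical.

B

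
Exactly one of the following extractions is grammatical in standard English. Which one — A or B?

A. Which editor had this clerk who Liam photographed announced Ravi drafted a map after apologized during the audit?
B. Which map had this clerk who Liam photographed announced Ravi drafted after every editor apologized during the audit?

B

In A, the wh-phrase is extracted from inside an adjunct island (introduced by "after"), which blocks movement.
In B, the extraction path crosses only that-complement boundaries, which are transparent.
So B is grammatical.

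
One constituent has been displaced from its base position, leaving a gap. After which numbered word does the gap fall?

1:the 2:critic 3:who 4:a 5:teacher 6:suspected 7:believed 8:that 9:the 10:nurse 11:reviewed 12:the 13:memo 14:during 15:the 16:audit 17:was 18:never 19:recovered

The displaced element is "the critic" (word 2).
It is linked across 1 clause boundary (Ø).
It functions as the subject of "believed", so the gap sits immediately after word 6 ("suspected").
Base order: A teacher suspected the critic believed that the nurse reviewed the memo during the audit.

6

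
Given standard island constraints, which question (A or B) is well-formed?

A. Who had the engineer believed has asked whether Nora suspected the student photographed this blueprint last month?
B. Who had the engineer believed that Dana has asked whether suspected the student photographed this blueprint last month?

In B, the wh-phrase is extracted from inside a wh-island (introduced by "whether"), which blocks movement.
In A, the extraction path crosses only that-complement boundaries, which are transparent.
So A is grammatical.

A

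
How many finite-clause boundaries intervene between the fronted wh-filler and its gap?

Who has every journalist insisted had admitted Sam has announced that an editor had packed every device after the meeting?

1

"who" is extracted from the subject of "admitted".
Boundaries crossed, outermost first: [Ø] — 1 in total.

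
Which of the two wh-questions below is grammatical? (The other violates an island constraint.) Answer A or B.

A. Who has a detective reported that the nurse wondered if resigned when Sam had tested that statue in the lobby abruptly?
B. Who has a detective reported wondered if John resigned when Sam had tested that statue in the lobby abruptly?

In A, the wh-phrase is extracted from inside a wh-island (introduced by "if"), which blocks movement.
In B, the extraction path crosses only that-complement boundaries, which are transparent.
So B is grammatical.

B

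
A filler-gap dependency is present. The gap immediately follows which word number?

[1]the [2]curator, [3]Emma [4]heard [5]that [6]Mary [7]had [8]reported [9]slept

8

The displaced element is "the curator" (word 2).
It is linked across 2 clause boundaries (that → Ø).
It functions as the subject of "slept", so the gap sits immediately after word 8 ("reported").
Base order: Emma heard that Mary had reported that the curator slept.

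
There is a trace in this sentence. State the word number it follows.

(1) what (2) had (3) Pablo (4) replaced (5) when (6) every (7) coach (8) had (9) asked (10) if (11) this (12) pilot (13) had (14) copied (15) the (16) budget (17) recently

4

The displaced element is "what" (word 1).
It functions as the direct object of "replaced", so the gap sits immediately after word 4 ("replaced").
Base order: Pablo had replaced what when every coach had asked if this pilot had copied the budget recently.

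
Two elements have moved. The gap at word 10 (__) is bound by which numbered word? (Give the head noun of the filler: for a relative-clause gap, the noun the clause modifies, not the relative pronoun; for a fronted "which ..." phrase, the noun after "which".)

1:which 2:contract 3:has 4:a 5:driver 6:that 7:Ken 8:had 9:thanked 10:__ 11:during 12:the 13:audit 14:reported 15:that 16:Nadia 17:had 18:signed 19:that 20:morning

The marked gap is inside the relative clause, the direct object of "thanked".
Its filler is the head noun "driver" (via "that"), at word 5.
(The other dependency links word 2 to a gap after word 18.)

5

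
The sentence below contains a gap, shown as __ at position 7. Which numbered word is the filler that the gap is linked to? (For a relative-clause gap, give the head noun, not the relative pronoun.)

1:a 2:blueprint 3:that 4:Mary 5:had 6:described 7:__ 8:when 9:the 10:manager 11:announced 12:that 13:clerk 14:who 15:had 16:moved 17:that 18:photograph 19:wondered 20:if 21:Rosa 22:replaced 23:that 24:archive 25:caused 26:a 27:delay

2

The gap at 7 is the object of "described", inside a relative clause.
The relative pronoun is "that" (word 3); it is bound by the head noun immediately before it.
Its filler is the head noun "blueprint", at word 2.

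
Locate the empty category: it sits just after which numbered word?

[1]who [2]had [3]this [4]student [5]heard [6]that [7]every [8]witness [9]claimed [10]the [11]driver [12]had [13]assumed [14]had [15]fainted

The displaced element is "who" (word 1).
It is linked across 3 clause boundaries (that → Ø → Ø).
It functions as the subject of "fainted", so the gap sits immediately after word 13 ("assumed").
Base order: This student had heard that every witness claimed the driver had assumed that who had fainted.

13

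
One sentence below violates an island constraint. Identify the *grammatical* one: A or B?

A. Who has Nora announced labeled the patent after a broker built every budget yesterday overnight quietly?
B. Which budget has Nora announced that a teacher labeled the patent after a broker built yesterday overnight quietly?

In B, the wh-phrase is extracted from inside an adjunct island (introduced by "after"), which blocks movement.
In A, the extraction path crosses only that-complement boundaries, which are transparent.
So A is grammatical.

A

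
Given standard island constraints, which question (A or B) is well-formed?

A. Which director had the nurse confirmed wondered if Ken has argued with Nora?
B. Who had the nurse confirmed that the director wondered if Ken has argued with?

A

In B, the wh-phrase is extracted from inside a wh-island (introduced by "if"), which blocks movement.
In A, the extraction path crosses only that-complement boundaries, which are transparent.
So A is grammatical.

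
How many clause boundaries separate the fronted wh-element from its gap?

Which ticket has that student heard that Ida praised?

1

"which ticket" is extracted from the object of "praised".
Boundaries crossed, outermost first: [that] — 1 in total.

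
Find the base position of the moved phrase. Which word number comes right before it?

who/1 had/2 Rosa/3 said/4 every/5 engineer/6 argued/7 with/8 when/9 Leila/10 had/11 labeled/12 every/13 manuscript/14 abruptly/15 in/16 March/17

The displaced element is "who" (word 1).
It is linked across 1 clause boundary (Ø).
It functions as the object of the preposition "with" of "argued", so the gap sits immediately after word 8 ("with").
Base order: Rosa had said every engineer argued with who when Leila had labeled every manuscript abruptly in March.

8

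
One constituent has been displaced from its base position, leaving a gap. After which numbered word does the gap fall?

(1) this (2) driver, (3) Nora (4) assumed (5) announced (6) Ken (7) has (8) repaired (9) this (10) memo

4

The displaced element is "this driver" (word 2).
It is linked across 1 clause boundary (Ø).
It functions as the subject of "announced", so the gap sits immediately after word 4 ("assumed").
Base order: Nora assumed this driver announced Ken has repaired this memo.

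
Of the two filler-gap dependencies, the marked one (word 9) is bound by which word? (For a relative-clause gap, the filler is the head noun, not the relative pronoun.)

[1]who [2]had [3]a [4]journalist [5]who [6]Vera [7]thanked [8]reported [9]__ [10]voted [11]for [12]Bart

1

The marked gap is the subject of "voted".
Its filler is the fronted wh-phrase "who", at word 1.
(The other dependency links word 4 to a gap after word 7.)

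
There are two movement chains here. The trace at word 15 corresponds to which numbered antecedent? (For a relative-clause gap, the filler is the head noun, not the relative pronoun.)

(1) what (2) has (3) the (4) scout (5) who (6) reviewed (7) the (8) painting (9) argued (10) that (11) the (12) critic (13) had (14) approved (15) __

1

The marked gap is the direct object of "approved".
Its filler is the fronted wh-phrase "what", at word 1.
(The other dependency links word 4 to a gap after word 5.)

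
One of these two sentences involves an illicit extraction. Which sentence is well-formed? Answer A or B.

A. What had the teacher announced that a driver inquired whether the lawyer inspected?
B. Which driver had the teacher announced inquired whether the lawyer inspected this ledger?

B

In A, the wh-phrase is extracted from inside a wh-island (introduced by "whether"), which blocks movement.
In B, the extraction path crosses only that-complement boundaries, which are transparent.
So B is grammatical.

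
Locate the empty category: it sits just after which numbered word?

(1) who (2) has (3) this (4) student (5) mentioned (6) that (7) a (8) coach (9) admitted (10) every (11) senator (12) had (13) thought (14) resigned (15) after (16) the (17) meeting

The displaced element is "who" (word 1).
It is linked across 3 clause boundaries (that → Ø → Ø).
It functions as the subject of "resigned", so the gap sits immediately after word 13 ("thought").
Base order: This student has mentioned that a coach admitted every senator had thought that who resigned after the meeting.

13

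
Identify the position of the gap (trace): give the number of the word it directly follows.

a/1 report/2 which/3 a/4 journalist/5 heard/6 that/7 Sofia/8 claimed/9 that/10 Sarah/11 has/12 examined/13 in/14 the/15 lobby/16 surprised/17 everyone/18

13

The displaced element is "a report" (word 2).
It is linked across 2 clause boundaries (that → that).
It functions as the direct object of "examined", so the gap sits immediately after word 13 ("examined").
Base order: A journalist heard that Sofia claimed that Sarah has examined a report in the lobby.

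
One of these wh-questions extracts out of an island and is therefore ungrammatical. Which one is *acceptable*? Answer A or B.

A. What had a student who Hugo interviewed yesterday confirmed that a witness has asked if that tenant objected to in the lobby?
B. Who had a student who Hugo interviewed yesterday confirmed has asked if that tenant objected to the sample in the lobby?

In A, the wh-phrase is extracted from inside a wh-island (introduced by "if"), which blocks movement.
In B, the extraction path crosses only that-complement boundaries, which are transparent.
So B is grammatical.

B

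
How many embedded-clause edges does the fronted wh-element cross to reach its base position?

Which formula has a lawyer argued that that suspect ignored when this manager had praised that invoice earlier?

"which formula" is extracted from the object of "ignored".
Boundaries crossed, outermost first: [that] — 1 in total.

1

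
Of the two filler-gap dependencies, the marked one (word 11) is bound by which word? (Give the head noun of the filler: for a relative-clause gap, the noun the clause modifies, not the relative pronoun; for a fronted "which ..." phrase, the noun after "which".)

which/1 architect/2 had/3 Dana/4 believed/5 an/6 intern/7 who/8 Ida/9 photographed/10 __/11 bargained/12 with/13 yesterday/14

7

The marked gap is inside the relative clause, the direct object of "photographed".
Its filler is the head noun "intern" (via "who"), at word 7.
(The other dependency links word 2 to a gap after word 13.)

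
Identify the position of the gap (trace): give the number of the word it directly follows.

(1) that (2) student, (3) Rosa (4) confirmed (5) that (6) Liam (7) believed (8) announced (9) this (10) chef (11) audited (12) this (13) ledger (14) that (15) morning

7

The displaced element is "that student" (word 2).
It is linked across 2 clause boundaries (that → Ø).
It functions as the subject of "announced", so the gap sits immediately after word 7 ("believed").
Base order: Rosa confirmed that Liam believed that that student announced this chef audited this ledger that morning.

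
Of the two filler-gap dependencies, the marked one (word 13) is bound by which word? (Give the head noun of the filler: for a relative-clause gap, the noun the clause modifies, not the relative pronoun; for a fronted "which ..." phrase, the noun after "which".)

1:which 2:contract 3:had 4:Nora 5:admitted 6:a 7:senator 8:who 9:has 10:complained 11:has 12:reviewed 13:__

The marked gap is the direct object of "reviewed".
Its filler is the fronted wh-phrase "which contract", at word 2.
(The other dependency links word 7 to a gap after word 8.)

2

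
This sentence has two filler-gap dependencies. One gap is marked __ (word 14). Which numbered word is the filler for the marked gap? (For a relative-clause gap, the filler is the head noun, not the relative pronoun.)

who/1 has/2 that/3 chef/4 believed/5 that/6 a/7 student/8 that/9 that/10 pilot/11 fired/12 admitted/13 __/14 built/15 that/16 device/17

The marked gap is the subject of "built".
Its filler is the fronted wh-phrase "who", at word 1.
(The other dependency links word 8 to a gap after word 12.)

1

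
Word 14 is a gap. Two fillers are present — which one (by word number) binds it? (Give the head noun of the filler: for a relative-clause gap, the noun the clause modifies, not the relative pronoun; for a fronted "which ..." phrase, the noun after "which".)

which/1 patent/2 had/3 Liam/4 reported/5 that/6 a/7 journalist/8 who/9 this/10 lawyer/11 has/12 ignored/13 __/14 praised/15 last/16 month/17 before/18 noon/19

8

The marked gap is inside the relative clause, the direct object of "ignored".
Its filler is the head noun "journalist" (via "who"), at word 8.
(The other dependency links word 2 to a gap after word 15.)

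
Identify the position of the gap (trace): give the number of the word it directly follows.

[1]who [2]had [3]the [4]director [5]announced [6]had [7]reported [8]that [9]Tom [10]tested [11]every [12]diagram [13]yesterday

5

The displaced element is "who" (word 1).
It is linked across 1 clause boundary (Ø).
It functions as the subject of "reported", so the gap sits immediately after word 5 ("announced").
Base order: The director had announced that who had reported that Tom tested every diagram yesterday.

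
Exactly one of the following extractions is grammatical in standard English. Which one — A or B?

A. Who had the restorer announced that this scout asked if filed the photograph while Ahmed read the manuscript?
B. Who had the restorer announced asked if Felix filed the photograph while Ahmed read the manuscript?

B

In A, the wh-phrase is extracted from inside a wh-island (introduced by "if"), which blocks movement.
In B, the extraction path crosses only that-complement boundaries, which are transparent.
So B is grammatical.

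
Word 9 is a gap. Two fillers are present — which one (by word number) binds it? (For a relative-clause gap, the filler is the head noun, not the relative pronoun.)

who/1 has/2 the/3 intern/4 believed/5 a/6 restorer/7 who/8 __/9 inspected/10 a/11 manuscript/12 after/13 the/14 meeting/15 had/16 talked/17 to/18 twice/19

The marked gap is inside the relative clause, the subject of "inspected".
Its filler is the head noun "restorer" (via "who"), at word 7.
(The other dependency links word 1 to a gap after word 18.)

7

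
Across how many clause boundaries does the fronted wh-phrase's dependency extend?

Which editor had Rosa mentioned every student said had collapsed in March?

2

"which editor" is extracted from the subject of "collapsed".
Boundaries crossed, outermost first: [Ø], [Ø] — 2 in total.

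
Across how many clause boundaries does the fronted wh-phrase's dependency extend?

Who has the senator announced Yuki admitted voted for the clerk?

"who" is extracted from the subject of "voted".
Boundaries crossed, outermost first: [Ø], [Ø] — 2 in total.

2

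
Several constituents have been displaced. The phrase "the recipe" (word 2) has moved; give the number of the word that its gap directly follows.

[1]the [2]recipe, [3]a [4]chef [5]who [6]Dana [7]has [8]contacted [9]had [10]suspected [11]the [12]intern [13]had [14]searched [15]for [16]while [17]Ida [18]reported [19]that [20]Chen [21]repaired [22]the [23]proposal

15

The displaced element is "the recipe" (word 2).
It is linked across 1 clause boundary (Ø).
It functions as the object of the preposition "for" of "searched", so the gap sits immediately after word 15 ("for").
Base order: A chef who Dana has contacted had suspected the intern had searched for the recipe while Ida reported that Chen repaired the proposal.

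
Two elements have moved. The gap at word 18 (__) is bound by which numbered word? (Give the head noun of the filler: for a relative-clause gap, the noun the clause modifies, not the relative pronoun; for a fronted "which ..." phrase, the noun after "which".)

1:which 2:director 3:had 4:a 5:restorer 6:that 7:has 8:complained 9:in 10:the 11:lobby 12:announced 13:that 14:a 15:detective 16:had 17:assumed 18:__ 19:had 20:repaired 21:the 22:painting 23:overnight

The marked gap is the subject of "repaired".
Its filler is the fronted wh-phrase "which director", at word 2.
(The other dependency links word 5 to a gap after word 6.)

2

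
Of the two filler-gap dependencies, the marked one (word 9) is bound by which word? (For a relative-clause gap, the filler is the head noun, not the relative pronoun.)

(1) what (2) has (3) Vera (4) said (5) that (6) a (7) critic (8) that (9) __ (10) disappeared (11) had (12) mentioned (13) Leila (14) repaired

7

The marked gap is inside the relative clause, the subject of "disappeared".
Its filler is the head noun "critic" (via "that"), at word 7.
(The other dependency links word 1 to a gap after word 14.)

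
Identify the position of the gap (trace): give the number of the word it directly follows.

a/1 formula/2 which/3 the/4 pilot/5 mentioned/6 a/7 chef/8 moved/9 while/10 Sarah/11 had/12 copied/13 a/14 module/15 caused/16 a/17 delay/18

9

The displaced element is "a formula" (word 2).
It is linked across 1 clause boundary (Ø).
It functions as the direct object of "moved", so the gap sits immediately after word 9 ("moved").
Base order: The pilot mentioned a chef moved a formula while Sarah had copied a module.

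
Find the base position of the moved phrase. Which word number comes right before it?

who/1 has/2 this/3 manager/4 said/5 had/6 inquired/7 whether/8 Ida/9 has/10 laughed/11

5

The displaced element is "who" (word 1).
It is linked across 1 clause boundary (Ø).
It functions as the subject of "inquired", so the gap sits immediately after word 5 ("said").
Base order: This manager has said that who had inquired whether Ida has laughed.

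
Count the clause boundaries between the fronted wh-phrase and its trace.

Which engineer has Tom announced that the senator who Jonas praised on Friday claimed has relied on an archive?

2

"which engineer" is extracted from the subject of "relied".
Boundaries crossed, outermost first: [that], [Ø] — 2 in total.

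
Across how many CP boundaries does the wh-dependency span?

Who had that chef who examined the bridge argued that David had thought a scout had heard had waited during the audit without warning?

3

"who" is extracted from the subject of "waited".
Boundaries crossed, outermost first: [that], [Ø], [Ø] — 3 in total.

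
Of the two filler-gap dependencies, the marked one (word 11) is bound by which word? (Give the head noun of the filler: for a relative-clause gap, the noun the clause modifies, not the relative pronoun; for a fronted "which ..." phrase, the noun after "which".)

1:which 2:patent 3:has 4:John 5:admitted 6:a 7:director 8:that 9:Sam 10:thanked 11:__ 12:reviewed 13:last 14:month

The marked gap is inside the relative clause, the direct object of "thanked".
Its filler is the head noun "director" (via "that"), at word 7.
(The other dependency links word 2 to a gap after word 12.)

7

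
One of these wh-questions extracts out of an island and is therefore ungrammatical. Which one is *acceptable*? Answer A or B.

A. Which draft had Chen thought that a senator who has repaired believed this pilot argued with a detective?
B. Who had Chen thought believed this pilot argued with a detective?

B

In A, the wh-phrase is extracted from inside a complex-NP island (relative clause) (introduced by "who"), which blocks movement.
In B, the extraction path crosses only that-complement boundaries, which are transparent.
So B is grammatical.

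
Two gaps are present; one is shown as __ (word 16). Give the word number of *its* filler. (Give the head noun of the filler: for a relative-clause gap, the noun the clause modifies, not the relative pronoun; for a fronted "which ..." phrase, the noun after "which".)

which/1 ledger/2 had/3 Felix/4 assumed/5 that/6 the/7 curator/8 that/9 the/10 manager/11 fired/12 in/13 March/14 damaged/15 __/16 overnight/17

2

The marked gap is the direct object of "damaged".
Its filler is the fronted wh-phrase "which ledger", at word 2.
(The other dependency links word 8 to a gap after word 12.)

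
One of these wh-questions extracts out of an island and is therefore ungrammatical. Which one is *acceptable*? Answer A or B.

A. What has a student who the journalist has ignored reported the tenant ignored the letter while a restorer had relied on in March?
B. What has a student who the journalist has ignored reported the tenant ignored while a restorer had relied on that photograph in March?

B

In A, the wh-phrase is extracted from inside an adjunct island (introduced by "while"), which blocks movement.
In B, the extraction path crosses only that-complement boundaries, which are transparent.
So B is grammatical.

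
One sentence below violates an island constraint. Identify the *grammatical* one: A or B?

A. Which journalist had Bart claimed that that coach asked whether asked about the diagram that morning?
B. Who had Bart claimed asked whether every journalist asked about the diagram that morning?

B

In A, the wh-phrase is extracted from inside a wh-island (introduced by "whether"), which blocks movement.
In B, the extraction path crosses only that-complement boundaries, which are transparent.
So B is grammatical.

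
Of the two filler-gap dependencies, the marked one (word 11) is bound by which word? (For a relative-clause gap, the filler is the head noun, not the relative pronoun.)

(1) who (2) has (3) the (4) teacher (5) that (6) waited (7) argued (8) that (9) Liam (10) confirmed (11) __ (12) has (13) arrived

1

The marked gap is the subject of "arrived".
Its filler is the fronted wh-phrase "who", at word 1.
(The other dependency links word 4 to a gap after word 5.)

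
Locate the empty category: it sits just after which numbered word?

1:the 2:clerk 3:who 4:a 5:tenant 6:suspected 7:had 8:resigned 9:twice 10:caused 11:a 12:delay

The displaced element is "the clerk" (word 2).
It is linked across 1 clause boundary (Ø).
It functions as the subject of "resigned", so the gap sits immediately after word 6 ("suspected").
Base order: A tenant suspected that the clerk had resigned twice.

6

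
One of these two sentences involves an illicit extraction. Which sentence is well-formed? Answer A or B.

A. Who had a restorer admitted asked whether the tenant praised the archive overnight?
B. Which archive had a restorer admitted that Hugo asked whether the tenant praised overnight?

A

In B, the wh-phrase is extracted from inside a wh-island (introduced by "whether"), which blocks movement.
In A, the extraction path crosses only that-complement boundaries, which are transparent.
So A is grammatical.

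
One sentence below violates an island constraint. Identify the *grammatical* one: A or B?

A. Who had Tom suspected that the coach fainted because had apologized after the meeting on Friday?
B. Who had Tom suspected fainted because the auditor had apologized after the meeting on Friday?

In A, the wh-phrase is extracted from inside an adjunct island (introduced by "because"), which blocks movement.
In B, the extraction path crosses only that-complement boundaries, which are transparent.
So B is grammatical.

B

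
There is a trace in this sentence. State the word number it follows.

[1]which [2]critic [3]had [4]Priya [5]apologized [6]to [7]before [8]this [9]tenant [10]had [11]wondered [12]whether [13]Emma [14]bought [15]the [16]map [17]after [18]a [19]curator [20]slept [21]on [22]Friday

The displaced element is "which critic" (word 2).
It functions as the object of the preposition "to" of "apologized", so the gap sits immediately after word 6 ("to").
Base order: Priya had apologized to which critic before this tenant had wondered whether Emma bought the map after a curator slept on Friday.

6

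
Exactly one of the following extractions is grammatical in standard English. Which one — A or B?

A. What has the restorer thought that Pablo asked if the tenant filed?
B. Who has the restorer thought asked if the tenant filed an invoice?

B

In A, the wh-phrase is extracted from inside a wh-island (introduced by "if"), which blocks movement.
In B, the extraction path crosses only that-complement boundaries, which are transparent.
So B is grammatical.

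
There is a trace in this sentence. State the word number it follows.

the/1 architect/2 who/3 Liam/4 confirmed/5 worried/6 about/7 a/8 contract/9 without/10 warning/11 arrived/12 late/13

The displaced element is "the architect" (word 2).
It is linked across 1 clause boundary (Ø).
It functions as the subject of "worried", so the gap sits immediately after word 5 ("confirmed").
Base order: Liam confirmed that the architect worried about a contract without warning.

5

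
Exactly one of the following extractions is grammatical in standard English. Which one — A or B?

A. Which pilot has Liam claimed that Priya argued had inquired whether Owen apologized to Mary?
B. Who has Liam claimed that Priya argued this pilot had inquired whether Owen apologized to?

In B, the wh-phrase is extracted from inside a wh-island (introduced by "whether"), which blocks movement.
In A, the extraction path crosses only that-complement boundaries, which are transparent.
So A is grammatical.

A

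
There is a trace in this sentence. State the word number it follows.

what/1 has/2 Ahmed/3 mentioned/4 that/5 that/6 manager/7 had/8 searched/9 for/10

The displaced element is "what" (word 1).
It is linked across 1 clause boundary (that).
It functions as the object of the preposition "for" of "searched", so the gap sits immediately after word 10 ("for").
Base order: Ahmed has mentioned that that manager had searched for what.

10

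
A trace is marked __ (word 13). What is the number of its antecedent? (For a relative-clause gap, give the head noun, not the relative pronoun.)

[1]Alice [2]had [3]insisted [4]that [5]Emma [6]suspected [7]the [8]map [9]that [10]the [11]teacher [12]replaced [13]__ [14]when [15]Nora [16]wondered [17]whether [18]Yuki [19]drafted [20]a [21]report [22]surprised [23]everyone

8

The gap at 13 is the object of "replaced", inside a relative clause.
The relative pronoun is "that" (word 9); it is bound by the head noun immediately before it.
Its filler is the head noun "map", at word 8.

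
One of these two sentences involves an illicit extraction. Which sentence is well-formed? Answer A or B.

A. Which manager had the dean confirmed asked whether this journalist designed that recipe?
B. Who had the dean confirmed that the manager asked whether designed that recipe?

A

In B, the wh-phrase is extracted from inside a wh-island (introduced by "whether"), which blocks movement.
In A, the extraction path crosses only that-complement boundaries, which are transparent.
So A is grammatical.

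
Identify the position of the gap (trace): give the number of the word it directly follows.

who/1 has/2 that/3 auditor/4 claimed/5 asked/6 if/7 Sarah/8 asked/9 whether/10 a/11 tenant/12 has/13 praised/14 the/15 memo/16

The displaced element is "who" (word 1).
It is linked across 1 clause boundary (Ø).
It functions as the subject of "asked", so the gap sits immediately after word 5 ("claimed").
Base order: That auditor has claimed that who asked if Sarah asked whether a tenant has praised the memo.

5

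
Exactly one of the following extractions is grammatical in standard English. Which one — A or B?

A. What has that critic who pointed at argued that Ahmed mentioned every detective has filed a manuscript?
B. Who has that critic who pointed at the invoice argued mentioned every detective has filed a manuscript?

In A, the wh-phrase is extracted from inside a complex-NP island (relative clause) (introduced by "who"), which blocks movement.
In B, the extraction path crosses only that-complement boundaries, which are transparent.
So B is grammatical.

B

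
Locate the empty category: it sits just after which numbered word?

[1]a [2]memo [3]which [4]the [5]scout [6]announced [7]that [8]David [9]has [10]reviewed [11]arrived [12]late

10

The displaced element is "a memo" (word 2).
It is linked across 1 clause boundary (that).
It functions as the direct object of "reviewed", so the gap sits immediately after word 10 ("reviewed").
Base order: The scout announced that David has reviewed a memo.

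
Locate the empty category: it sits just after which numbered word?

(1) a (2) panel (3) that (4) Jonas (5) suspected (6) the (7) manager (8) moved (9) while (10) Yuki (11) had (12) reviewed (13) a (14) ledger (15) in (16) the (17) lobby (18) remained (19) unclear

The displaced element is "a panel" (word 2).
It is linked across 1 clause boundary (Ø).
It functions as the direct object of "moved", so the gap sits immediately after word 8 ("moved").
Base order: Jonas suspected the manager moved a panel while Yuki had reviewed a ledger in the lobby.

8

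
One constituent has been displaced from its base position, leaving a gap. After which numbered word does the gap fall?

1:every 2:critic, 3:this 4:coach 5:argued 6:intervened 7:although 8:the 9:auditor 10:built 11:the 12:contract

The displaced element is "every critic" (word 2).
It is linked across 1 clause boundary (Ø).
It functions as the subject of "intervened", so the gap sits immediately after word 5 ("argued").
Base order: This coach argued that every critic intervened although the auditor built the contract.

5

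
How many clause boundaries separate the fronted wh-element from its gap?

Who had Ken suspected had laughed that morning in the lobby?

"who" is extracted from the subject of "laughed".
Boundaries crossed, outermost first: [Ø] — 1 in total.

1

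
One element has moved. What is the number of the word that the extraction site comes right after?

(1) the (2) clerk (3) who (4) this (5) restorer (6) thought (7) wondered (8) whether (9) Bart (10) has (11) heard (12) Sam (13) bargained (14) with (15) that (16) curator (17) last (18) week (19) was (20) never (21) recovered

The displaced element is "the clerk" (word 2).
It is linked across 1 clause boundary (Ø).
It functions as the subject of "wondered", so the gap sits immediately after word 6 ("thought").
Base order: This restorer thought that the clerk wondered whether Bart has heard Sam bargained with that curator last week.

6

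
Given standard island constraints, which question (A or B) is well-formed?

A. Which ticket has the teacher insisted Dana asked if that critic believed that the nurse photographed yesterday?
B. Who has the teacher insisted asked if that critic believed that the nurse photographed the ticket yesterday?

In A, the wh-phrase is extracted from inside a wh-island (introduced by "if"), which blocks movement.
In B, the extraction path crosses only that-complement boundaries, which are transparent.
So B is grammatical.

B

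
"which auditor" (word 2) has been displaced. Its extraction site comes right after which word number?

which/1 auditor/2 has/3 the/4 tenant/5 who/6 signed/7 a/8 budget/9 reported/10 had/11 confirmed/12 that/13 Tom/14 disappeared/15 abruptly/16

10

The displaced element is "which auditor" (word 2).
It is linked across 1 clause boundary (Ø).
It functions as the subject of "confirmed", so the gap sits immediately after word 10 ("reported").
Base order: The tenant who signed a budget has reported which auditor had confirmed that Tom disappeared abruptly.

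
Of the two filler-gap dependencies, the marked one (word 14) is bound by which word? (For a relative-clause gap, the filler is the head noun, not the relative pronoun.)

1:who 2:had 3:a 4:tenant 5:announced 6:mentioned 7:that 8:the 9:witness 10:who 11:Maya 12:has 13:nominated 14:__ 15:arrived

The marked gap is inside the relative clause, the direct object of "nominated".
Its filler is the head noun "witness" (via "who"), at word 9.
(The other dependency links word 1 to a gap after word 5.)

9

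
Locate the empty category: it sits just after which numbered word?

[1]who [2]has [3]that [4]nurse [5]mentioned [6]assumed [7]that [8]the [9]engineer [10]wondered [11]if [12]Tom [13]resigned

The displaced element is "who" (word 1).
It is linked across 1 clause boundary (Ø).
It functions as the subject of "assumed", so the gap sits immediately after word 5 ("mentioned").
Base order: That nurse has mentioned that who assumed that the engineer wondered if Tom resigned.

5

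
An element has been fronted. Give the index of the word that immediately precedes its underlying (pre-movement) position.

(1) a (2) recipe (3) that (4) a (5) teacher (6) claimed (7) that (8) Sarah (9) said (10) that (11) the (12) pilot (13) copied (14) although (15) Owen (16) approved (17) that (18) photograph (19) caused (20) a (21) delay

13

The displaced element is "a recipe" (word 2).
It is linked across 2 clause boundaries (that → that).
It functions as the direct object of "copied", so the gap sits immediately after word 13 ("copied").
Base order: A teacher claimed that Sarah said that the pilot copied a recipe although Owen approved that photograph.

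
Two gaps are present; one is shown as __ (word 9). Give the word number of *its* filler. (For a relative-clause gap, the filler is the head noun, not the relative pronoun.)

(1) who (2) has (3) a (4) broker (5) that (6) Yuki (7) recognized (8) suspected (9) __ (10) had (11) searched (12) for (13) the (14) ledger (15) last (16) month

1

The marked gap is the subject of "searched".
Its filler is the fronted wh-phrase "who", at word 1.
(The other dependency links word 4 to a gap after word 7.)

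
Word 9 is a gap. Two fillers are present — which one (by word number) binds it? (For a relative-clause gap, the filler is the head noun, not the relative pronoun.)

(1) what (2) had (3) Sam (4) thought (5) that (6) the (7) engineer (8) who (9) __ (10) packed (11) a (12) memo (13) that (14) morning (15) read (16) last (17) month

The marked gap is inside the relative clause, the subject of "packed".
Its filler is the head noun "engineer" (via "who"), at word 7.
(The other dependency links word 1 to a gap after word 15.)

7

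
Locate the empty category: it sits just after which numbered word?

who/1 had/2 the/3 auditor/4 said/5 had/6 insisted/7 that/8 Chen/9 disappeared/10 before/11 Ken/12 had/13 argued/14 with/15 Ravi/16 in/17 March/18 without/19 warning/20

The displaced element is "who" (word 1).
It is linked across 1 clause boundary (Ø).
It functions as the subject of "insisted", so the gap sits immediately after word 5 ("said").
Base order: The auditor had said that who had insisted that Chen disappeared before Ken had argued with Ravi in March without warning.

5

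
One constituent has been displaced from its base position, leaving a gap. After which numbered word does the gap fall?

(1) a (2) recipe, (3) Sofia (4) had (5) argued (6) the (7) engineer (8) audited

8

The displaced element is "a recipe" (word 2).
It is linked across 1 clause boundary (Ø).
It functions as the direct object of "audited", so the gap sits immediately after word 8 ("audited").
Base order: Sofia had argued the engineer audited a recipe.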